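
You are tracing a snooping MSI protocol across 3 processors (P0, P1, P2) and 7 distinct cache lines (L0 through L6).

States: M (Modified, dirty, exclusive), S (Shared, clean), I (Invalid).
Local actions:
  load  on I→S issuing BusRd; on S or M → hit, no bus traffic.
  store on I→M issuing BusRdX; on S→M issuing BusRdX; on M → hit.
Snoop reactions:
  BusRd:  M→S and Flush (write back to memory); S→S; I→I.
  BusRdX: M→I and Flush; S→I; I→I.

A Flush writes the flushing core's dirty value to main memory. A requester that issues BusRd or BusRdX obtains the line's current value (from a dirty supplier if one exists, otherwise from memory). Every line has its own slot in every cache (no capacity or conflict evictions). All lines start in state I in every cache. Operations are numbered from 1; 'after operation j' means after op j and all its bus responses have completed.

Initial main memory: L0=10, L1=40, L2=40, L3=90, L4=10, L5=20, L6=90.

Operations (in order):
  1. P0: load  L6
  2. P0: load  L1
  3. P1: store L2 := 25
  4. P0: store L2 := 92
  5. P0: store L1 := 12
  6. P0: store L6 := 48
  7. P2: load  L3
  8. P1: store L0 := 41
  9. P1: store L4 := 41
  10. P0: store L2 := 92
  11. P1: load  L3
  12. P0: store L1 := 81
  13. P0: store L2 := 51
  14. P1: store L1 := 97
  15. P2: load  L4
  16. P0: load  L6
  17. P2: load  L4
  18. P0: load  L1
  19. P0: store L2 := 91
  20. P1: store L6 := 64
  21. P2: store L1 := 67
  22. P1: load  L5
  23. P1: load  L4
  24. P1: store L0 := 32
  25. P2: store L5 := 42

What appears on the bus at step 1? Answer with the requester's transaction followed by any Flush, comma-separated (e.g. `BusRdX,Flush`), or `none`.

1. P0: load  L6  bus=[BusRd]  L6: P0=S P1=I P2=I  mem[L6]=90
2. P0: load  L1  bus=[BusRd]  L1: P0=S P1=I P2=I  mem[L1]=40
3. P1: store L2 := 25  bus=[BusRdX]  L2: P0=I P1=M P2=I  mem[L2]=40
4. P0: store L2 := 92  bus=[BusRdX,Flush]  L2: P0=M P1=I P2=I  mem[L2]=25
5. P0: store L1 := 12  bus=[BusRdX]  L1: P0=M P1=I P2=I  mem[L1]=40
6. P0: store L6 := 48  bus=[BusRdX]  L6: P0=M P1=I P2=I  mem[L6]=90
7. P2: load  L3  bus=[BusRd]  L3: P0=I P1=I P2=S  mem[L3]=90
8. P1: store L0 := 41  bus=[BusRdX]  L0: P0=I P1=M P2=I  mem[L0]=10
9. P1: store L4 := 41  bus=[BusRdX]  L4: P0=I P1=M P2=I  mem[L4]=10
10. P0: store L2 := 92  bus=[-]  L2: P0=M P1=I P2=I  mem[L2]=25
11. P1: load  L3  bus=[BusRd]  L3: P0=I P1=S P2=S  mem[L3]=90
12. P0: store L1 := 81  bus=[-]  L1: P0=M P1=I P2=I  mem[L1]=40
13. P0: store L2 := 51  bus=[-]  L2: P0=M P1=I P2=I  mem[L2]=25
14. P1: store L1 := 97  bus=[BusRdX,Flush]  L1: P0=I P1=M P2=I  mem[L1]=81
15. P2: load  L4  bus=[BusRd,Flush]  L4: P0=I P1=S P2=S  mem[L4]=41
16. P0: load  L6  bus=[-]  L6: P0=M P1=I P2=I  mem[L6]=90
17. P2: load  L4  bus=[-]  L4: P0=I P1=S P2=S  mem[L4]=41
18. P0: load  L1  bus=[BusRd,Flush]  L1: P0=S P1=S P2=I  mem[L1]=97
19. P0: store L2 := 91  bus=[-]  L2: P0=M P1=I P2=I  mem[L2]=25
20. P1: store L6 := 64  bus=[BusRdX,Flush]  L6: P0=I P1=M P2=I  mem[L6]=48
21. P2: store L1 := 67  bus=[BusRdX]  L1: P0=I P1=I P2=M  mem[L1]=97
22. P1: load  L5  bus=[BusRd]  L5: P0=I P1=S P2=I  mem[L5]=20
23. P1: load  L4  bus=[-]  L4: P0=I P1=S P2=S  mem[L4]=41
24. P1: store L0 := 32  bus=[-]  L0: P0=I P1=M P2=I  mem[L0]=10
25. P2: store L5 := 42  bus=[BusRdX]  L5: P0=I P1=I P2=M  mem[L5]=20

bus = BusRd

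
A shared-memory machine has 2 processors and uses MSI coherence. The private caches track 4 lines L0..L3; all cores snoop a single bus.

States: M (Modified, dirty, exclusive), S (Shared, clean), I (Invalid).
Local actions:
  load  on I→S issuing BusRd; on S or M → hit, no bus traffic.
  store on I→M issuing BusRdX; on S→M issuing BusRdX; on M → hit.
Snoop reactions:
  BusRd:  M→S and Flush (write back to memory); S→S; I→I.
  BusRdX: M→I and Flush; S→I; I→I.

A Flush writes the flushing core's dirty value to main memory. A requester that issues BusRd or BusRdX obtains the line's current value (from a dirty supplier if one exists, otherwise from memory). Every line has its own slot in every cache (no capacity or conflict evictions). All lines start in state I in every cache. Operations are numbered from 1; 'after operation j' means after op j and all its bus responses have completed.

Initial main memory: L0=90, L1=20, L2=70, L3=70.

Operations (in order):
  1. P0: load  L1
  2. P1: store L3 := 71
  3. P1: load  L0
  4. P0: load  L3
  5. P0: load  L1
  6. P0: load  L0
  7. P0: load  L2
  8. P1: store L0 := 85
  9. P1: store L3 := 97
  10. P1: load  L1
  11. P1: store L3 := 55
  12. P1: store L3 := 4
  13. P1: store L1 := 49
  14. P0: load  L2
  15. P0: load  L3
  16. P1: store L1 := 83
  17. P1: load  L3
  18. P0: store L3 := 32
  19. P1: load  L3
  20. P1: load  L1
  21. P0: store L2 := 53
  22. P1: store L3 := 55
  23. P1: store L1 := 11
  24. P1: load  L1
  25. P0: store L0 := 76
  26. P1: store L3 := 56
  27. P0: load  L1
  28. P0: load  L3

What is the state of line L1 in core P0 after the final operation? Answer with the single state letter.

step 1: P0: load  L1  ⟶  SI  (L1)  txn=BusRd  M[L1]=20
step 2: P1: store L3 := 71  ⟶  IM  (L3)  txn=BusRdX  M[L3]=70
step 3: P1: load  L0  ⟶  IS  (L0)  txn=BusRd  M[L0]=90
step 4: P0: load  L3  ⟶  SS  (L3)  txn=BusRd+Flush  M[L3]=71
step 5: P0: load  L1  ⟶  SI  (L1)  txn=∅  M[L1]=20
step 6: P0: load  L0  ⟶  SS  (L0)  txn=BusRd  M[L0]=90
step 7: P0: load  L2  ⟶  SI  (L2)  txn=BusRd  M[L2]=70
step 8: P1: store L0 := 85  ⟶  IM  (L0)  txn=BusRdX  M[L0]=90
step 9: P1: store L3 := 97  ⟶  IM  (L3)  txn=BusRdX  M[L3]=71
step 10: P1: load  L1  ⟶  SS  (L1)  txn=BusRd  M[L1]=20
step 11: P1: store L3 := 55  ⟶  IM  (L3)  txn=∅  M[L3]=71
step 12: P1: store L3 := 4  ⟶  IM  (L3)  txn=∅  M[L3]=71
step 13: P1: store L1 := 49  ⟶  IM  (L1)  txn=BusRdX  M[L1]=20
step 14: P0: load  L2  ⟶  SI  (L2)  txn=∅  M[L2]=70
step 15: P0: load  L3  ⟶  SS  (L3)  txn=BusRd+Flush  M[L3]=4
step 16: P1: store L1 := 83  ⟶  IM  (L1)  txn=∅  M[L1]=20
step 17: P1: load  L3  ⟶  SS  (L3)  txn=∅  M[L3]=4
step 18: P0: store L3 := 32  ⟶  MI  (L3)  txn=BusRdX  M[L3]=4
step 19: P1: load  L3  ⟶  SS  (L3)  txn=BusRd+Flush  M[L3]=32
step 20: P1: load  L1  ⟶  IM  (L1)  txn=∅  M[L1]=20
step 21: P0: store L2 := 53  ⟶  MI  (L2)  txn=BusRdX  M[L2]=70
step 22: P1: store L3 := 55  ⟶  IM  (L3)  txn=BusRdX  M[L3]=32
step 23: P1: store L1 := 11  ⟶  IM  (L1)  txn=∅  M[L1]=20
step 24: P1: load  L1  ⟶  IM  (L1)  txn=∅  M[L1]=20
step 25: P0: store L0 := 76  ⟶  MI  (L0)  txn=BusRdX+Flush  M[L0]=85
step 26: P1: store L3 := 56  ⟶  IM  (L3)  txn=∅  M[L3]=32
step 27: P0: load  L1  ⟶  SS  (L1)  txn=BusRd+Flush  M[L1]=11
step 28: P0: load  L3  ⟶  SS  (L3)  txn=BusRd+Flush  M[L3]=56

state = S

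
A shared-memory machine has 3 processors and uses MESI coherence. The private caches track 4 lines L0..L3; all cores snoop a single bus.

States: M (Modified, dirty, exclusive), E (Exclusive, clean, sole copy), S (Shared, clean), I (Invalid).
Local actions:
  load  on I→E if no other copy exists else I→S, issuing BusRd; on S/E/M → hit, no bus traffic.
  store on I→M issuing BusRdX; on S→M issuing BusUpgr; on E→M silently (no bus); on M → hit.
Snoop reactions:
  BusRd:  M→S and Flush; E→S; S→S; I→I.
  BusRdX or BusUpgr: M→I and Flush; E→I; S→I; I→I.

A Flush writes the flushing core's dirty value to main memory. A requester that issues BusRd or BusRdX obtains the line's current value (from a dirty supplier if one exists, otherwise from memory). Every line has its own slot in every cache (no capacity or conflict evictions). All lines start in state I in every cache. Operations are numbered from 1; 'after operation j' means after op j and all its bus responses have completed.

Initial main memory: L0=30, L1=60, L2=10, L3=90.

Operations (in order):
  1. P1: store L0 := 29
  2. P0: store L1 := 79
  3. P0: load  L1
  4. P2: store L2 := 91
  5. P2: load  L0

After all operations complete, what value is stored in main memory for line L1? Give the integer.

memory[L1] = 60

  op1 P1: store L0 := 29 → I/M/I on L0; bus BusRdX; mem=30
  op2 P0: store L1 := 79 → M/I/I on L1; bus BusRdX; mem=60
  op3 P0: load  L1 → M/I/I on L1; bus (none); mem=60
  op4 P2: store L2 := 91 → I/I/M on L2; bus BusRdX; mem=10
  op5 P2: load  L0 → I/S/S on L0; bus BusRd Flush; mem=29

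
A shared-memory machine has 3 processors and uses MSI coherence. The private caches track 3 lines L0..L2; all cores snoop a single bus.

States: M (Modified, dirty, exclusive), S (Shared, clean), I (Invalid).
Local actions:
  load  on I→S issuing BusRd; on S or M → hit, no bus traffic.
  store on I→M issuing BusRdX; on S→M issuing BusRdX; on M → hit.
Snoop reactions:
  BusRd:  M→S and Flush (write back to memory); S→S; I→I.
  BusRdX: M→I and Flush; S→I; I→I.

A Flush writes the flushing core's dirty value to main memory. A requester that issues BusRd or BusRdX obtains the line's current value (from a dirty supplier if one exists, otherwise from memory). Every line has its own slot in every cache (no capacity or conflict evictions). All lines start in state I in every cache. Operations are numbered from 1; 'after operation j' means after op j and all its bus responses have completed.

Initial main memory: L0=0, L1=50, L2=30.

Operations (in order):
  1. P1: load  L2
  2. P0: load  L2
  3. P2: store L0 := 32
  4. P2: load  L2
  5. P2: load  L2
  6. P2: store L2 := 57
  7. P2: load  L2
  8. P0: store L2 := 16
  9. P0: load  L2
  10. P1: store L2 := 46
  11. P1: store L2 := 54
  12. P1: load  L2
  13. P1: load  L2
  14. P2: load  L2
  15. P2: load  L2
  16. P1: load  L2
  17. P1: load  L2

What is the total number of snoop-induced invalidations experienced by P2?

1. P1: load  L2  bus=[BusRd]  L2: P0=I P1=S P2=I  mem[L2]=30
2. P0: load  L2  bus=[BusRd]  L2: P0=S P1=S P2=I  mem[L2]=30
3. P2: store L0 := 32  bus=[BusRdX]  L0: P0=I P1=I P2=M  mem[L0]=0
4. P2: load  L2  bus=[BusRd]  L2: P0=S P1=S P2=S  mem[L2]=30
5. P2: load  L2  bus=[-]  L2: P0=S P1=S P2=S  mem[L2]=30
6. P2: store L2 := 57  bus=[BusRdX]  L2: P0=I P1=I P2=M  mem[L2]=30
7. P2: load  L2  bus=[-]  L2: P0=I P1=I P2=M  mem[L2]=30
8. P0: store L2 := 16  bus=[BusRdX,Flush]  L2: P0=M P1=I P2=I  mem[L2]=57
9. P0: load  L2  bus=[-]  L2: P0=M P1=I P2=I  mem[L2]=57
10. P1: store L2 := 46  bus=[BusRdX,Flush]  L2: P0=I P1=M P2=I  mem[L2]=16
11. P1: store L2 := 54  bus=[-]  L2: P0=I P1=M P2=I  mem[L2]=16
12. P1: load  L2  bus=[-]  L2: P0=I P1=M P2=I  mem[L2]=16
13. P1: load  L2  bus=[-]  L2: P0=I P1=M P2=I  mem[L2]=16
14. P2: load  L2  bus=[BusRd,Flush]  L2: P0=I P1=S P2=S  mem[L2]=54
15. P2: load  L2  bus=[-]  L2: P0=I P1=S P2=S  mem[L2]=54
16. P1: load  L2  bus=[-]  L2: P0=I P1=S P2=S  mem[L2]=54
17. P1: load  L2  bus=[-]  L2: P0=I P1=S P2=S  mem[L2]=54

invalidations = 1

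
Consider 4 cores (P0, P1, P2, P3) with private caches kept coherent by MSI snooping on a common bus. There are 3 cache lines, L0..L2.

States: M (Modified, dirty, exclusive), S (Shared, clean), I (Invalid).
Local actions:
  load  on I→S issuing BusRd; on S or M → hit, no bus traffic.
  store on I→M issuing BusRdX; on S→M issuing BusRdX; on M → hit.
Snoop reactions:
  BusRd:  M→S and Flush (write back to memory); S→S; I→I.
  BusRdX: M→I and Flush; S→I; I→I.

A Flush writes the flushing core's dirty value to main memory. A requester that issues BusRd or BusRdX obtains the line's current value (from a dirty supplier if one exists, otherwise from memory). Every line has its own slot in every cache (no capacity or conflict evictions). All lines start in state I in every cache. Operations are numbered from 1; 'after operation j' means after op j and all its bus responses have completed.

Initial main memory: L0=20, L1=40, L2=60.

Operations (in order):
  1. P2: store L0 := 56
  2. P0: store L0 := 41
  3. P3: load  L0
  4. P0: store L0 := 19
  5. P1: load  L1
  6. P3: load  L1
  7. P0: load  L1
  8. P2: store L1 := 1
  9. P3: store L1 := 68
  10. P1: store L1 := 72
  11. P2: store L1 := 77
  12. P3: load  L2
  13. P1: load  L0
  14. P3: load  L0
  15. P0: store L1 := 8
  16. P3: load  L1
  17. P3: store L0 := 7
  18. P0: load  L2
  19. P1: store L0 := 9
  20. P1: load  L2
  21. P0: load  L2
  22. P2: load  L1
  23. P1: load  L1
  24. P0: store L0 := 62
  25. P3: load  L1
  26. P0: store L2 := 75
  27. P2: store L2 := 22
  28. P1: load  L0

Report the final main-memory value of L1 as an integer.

memory[L1] = 8

  op1 P2: store L0 := 56 → I/I/M/I on L0; bus BusRdX; mem=20
  op2 P0: store L0 := 41 → M/I/I/I on L0; bus BusRdX Flush; mem=56
  op3 P3: load  L0 → S/I/I/S on L0; bus BusRd Flush; mem=41
  op4 P0: store L0 := 19 → M/I/I/I on L0; bus BusRdX; mem=41
  op5 P1: load  L1 → I/S/I/I on L1; bus BusRd; mem=40
  op6 P3: load  L1 → I/S/I/S on L1; bus BusRd; mem=40
  op7 P0: load  L1 → S/S/I/S on L1; bus BusRd; mem=40
  op8 P2: store L1 := 1 → I/I/M/I on L1; bus BusRdX; mem=40
  op9 P3: store L1 := 68 → I/I/I/M on L1; bus BusRdX Flush; mem=1
  op10 P1: store L1 := 72 → I/M/I/I on L1; bus BusRdX Flush; mem=68
  op11 P2: store L1 := 77 → I/I/M/I on L1; bus BusRdX Flush; mem=72
  op12 P3: load  L2 → I/I/I/S on L2; bus BusRd; mem=60
  op13 P1: load  L0 → S/S/I/I on L0; bus BusRd Flush; mem=19
  op14 P3: load  L0 → S/S/I/S on L0; bus BusRd; mem=19
  op15 P0: store L1 := 8 → M/I/I/I on L1; bus BusRdX Flush; mem=77
  op16 P3: load  L1 → S/I/I/S on L1; bus BusRd Flush; mem=8
  op17 P3: store L0 := 7 → I/I/I/M on L0; bus BusRdX; mem=19
  op18 P0: load  L2 → S/I/I/S on L2; bus BusRd; mem=60
  op19 P1: store L0 := 9 → I/M/I/I on L0; bus BusRdX Flush; mem=7
  op20 P1: load  L2 → S/S/I/S on L2; bus BusRd; mem=60
  op21 P0: load  L2 → S/S/I/S on L2; bus (none); mem=60
  op22 P2: load  L1 → S/I/S/S on L1; bus BusRd; mem=8
  op23 P1: load  L1 → S/S/S/S on L1; bus BusRd; mem=8
  op24 P0: store L0 := 62 → M/I/I/I on L0; bus BusRdX Flush; mem=9
  op25 P3: load  L1 → S/S/S/S on L1; bus (none); mem=8
  op26 P0: store L2 := 75 → M/I/I/I on L2; bus BusRdX; mem=60
  op27 P2: store L2 := 22 → I/I/M/I on L2; bus BusRdX Flush; mem=75
  op28 P1: load  L0 → S/S/I/I on L0; bus BusRd Flush; mem=62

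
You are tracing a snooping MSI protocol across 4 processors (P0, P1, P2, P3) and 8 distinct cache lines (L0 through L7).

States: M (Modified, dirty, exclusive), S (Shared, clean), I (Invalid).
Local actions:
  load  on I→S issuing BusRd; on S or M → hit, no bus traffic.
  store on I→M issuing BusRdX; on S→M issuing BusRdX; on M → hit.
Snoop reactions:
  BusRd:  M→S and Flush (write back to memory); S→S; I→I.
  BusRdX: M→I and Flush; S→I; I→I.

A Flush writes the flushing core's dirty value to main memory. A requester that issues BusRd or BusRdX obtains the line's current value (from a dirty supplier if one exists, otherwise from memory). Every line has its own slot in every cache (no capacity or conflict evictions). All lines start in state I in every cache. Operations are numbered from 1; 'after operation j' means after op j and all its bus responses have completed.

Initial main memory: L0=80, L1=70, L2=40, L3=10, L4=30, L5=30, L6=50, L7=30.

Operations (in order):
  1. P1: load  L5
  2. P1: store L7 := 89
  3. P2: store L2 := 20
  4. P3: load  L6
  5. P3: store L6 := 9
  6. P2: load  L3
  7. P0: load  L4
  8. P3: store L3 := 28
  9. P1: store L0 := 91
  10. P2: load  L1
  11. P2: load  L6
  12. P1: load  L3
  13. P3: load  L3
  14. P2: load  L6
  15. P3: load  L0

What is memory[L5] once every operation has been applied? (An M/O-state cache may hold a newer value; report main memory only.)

memory[L5] = 30

  op1 P1: load  L5 → I/S/I/I on L5; bus BusRd; mem=30
  op2 P1: store L7 := 89 → I/M/I/I on L7; bus BusRdX; mem=30
  op3 P2: store L2 := 20 → I/I/M/I on L2; bus BusRdX; mem=40
  op4 P3: load  L6 → I/I/I/S on L6; bus BusRd; mem=50
  op5 P3: store L6 := 9 → I/I/I/M on L6; bus BusRdX; mem=50
  op6 P2: load  L3 → I/I/S/I on L3; bus BusRd; mem=10
  op7 P0: load  L4 → S/I/I/I on L4; bus BusRd; mem=30
  op8 P3: store L3 := 28 → I/I/I/M on L3; bus BusRdX; mem=10
  op9 P1: store L0 := 91 → I/M/I/I on L0; bus BusRdX; mem=80
  op10 P2: load  L1 → I/I/S/I on L1; bus BusRd; mem=70
  op11 P2: load  L6 → I/I/S/S on L6; bus BusRd Flush; mem=9
  op12 P1: load  L3 → I/S/I/S on L3; bus BusRd Flush; mem=28
  op13 P3: load  L3 → I/S/I/S on L3; bus (none); mem=28
  op14 P2: load  L6 → I/I/S/S on L6; bus (none); mem=9
  op15 P3: load  L0 → I/S/I/S on L0; bus BusRd Flush; mem=91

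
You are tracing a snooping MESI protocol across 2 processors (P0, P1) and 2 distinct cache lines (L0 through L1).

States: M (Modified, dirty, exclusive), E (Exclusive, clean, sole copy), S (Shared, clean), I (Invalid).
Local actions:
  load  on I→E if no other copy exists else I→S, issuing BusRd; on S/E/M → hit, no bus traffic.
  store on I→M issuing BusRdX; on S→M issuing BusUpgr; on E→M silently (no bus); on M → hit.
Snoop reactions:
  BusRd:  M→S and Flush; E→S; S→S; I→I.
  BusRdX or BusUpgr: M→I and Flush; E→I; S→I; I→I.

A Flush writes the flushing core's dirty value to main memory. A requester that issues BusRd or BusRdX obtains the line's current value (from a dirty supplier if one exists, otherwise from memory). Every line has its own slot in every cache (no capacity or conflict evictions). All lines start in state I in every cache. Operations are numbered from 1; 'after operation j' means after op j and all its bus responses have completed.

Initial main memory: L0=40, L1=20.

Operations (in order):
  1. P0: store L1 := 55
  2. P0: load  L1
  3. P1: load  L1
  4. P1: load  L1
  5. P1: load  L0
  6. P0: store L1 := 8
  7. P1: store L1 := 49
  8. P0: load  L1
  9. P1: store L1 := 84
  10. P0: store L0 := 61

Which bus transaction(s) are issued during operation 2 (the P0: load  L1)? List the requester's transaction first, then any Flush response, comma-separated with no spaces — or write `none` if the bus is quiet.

bus = none

step 1: P0: store L1 := 55  ⟶  MI  (L1)  txn=BusRdX  M[L1]=20
step 2: P0: load  L1  ⟶  MI  (L1)  txn=∅  M[L1]=20
step 3: P1: load  L1  ⟶  SS  (L1)  txn=BusRd+Flush  M[L1]=55
step 4: P1: load  L1  ⟶  SS  (L1)  txn=∅  M[L1]=55
step 5: P1: load  L0  ⟶  IE  (L0)  txn=BusRd  M[L0]=40
step 6: P0: store L1 := 8  ⟶  MI  (L1)  txn=BusUpgr  M[L1]=55
step 7: P1: store L1 := 49  ⟶  IM  (L1)  txn=BusRdX+Flush  M[L1]=8
step 8: P0: load  L1  ⟶  SS  (L1)  txn=BusRd+Flush  M[L1]=49
step 9: P1: store L1 := 84  ⟶  IM  (L1)  txn=BusUpgr  M[L1]=49
step 10: P0: store L0 := 61  ⟶  MI  (L0)  txn=BusRdX  M[L0]=40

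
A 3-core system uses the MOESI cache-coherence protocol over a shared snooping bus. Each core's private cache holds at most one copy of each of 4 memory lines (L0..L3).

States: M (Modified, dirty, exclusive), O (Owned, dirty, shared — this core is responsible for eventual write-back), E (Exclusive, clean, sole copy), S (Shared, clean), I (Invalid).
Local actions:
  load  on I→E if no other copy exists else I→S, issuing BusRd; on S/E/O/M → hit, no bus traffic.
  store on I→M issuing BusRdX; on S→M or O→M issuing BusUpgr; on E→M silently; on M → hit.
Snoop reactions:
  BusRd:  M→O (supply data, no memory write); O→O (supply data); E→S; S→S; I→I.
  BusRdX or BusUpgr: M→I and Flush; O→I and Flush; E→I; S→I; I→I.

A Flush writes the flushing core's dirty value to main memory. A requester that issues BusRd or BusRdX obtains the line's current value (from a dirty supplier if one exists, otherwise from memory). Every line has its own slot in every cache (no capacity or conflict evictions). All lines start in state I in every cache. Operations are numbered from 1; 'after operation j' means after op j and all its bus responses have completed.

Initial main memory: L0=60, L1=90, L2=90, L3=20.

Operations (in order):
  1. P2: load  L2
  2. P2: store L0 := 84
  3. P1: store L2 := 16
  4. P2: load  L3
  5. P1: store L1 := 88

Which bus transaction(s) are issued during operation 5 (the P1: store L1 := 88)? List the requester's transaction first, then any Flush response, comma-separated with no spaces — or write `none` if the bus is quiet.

  op1 P2: load  L2 → I/I/E on L2; bus BusRd; mem=90
  op2 P2: store L0 := 84 → I/I/M on L0; bus BusRdX; mem=60
  op3 P1: store L2 := 16 → I/M/I on L2; bus BusRdX; mem=90
  op4 P2: load  L3 → I/I/E on L3; bus BusRd; mem=20
  op5 P1: store L1 := 88 → I/M/I on L1; bus BusRdX; mem=90

bus = BusRdX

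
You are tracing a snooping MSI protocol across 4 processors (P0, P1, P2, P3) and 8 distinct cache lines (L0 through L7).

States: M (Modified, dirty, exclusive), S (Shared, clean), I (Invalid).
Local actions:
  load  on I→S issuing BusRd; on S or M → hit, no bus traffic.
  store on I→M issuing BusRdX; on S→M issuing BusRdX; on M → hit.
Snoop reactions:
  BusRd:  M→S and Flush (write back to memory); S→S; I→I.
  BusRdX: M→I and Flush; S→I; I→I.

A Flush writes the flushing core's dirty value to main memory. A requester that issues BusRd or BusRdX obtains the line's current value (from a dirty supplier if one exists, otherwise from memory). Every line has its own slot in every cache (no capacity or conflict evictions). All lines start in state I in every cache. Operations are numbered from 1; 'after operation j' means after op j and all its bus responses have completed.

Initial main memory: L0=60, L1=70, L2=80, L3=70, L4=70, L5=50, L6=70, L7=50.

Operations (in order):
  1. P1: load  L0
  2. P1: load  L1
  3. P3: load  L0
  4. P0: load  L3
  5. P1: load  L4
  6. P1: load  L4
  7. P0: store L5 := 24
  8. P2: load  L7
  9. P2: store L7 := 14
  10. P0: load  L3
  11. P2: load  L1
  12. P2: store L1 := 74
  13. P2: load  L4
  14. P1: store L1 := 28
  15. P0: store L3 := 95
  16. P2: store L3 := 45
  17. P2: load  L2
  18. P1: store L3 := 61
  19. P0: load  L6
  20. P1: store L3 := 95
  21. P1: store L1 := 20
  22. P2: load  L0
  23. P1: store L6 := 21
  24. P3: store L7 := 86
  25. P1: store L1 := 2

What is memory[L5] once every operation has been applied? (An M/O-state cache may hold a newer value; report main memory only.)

memory[L5] = 50

[1] P1: load  L0 | P0:I, P1:S(60), P2:I, P3:I | bus: BusRd
[2] P1: load  L1 | P0:I, P1:S(70), P2:I, P3:I | bus: BusRd
[3] P3: load  L0 | P0:I, P1:S(60), P2:I, P3:S(60) | bus: BusRd
[4] P0: load  L3 | P0:S(70), P1:I, P2:I, P3:I | bus: BusRd
[5] P1: load  L4 | P0:I, P1:S(70), P2:I, P3:I | bus: BusRd
[6] P1: load  L4 | P0:I, P1:S(70), P2:I, P3:I | bus: none
[7] P0: store L5 := 24 | P0:M(24), P1:I, P2:I, P3:I | bus: BusRdX
[8] P2: load  L7 | P0:I, P1:I, P2:S(50), P3:I | bus: BusRd
[9] P2: store L7 := 14 | P0:I, P1:I, P2:M(14), P3:I | bus: BusRdX
[10] P0: load  L3 | P0:S(70), P1:I, P2:I, P3:I | bus: none
[11] P2: load  L1 | P0:I, P1:S(70), P2:S(70), P3:I | bus: BusRd
[12] P2: store L1 := 74 | P0:I, P1:I, P2:M(74), P3:I | bus: BusRdX
[13] P2: load  L4 | P0:I, P1:S(70), P2:S(70), P3:I | bus: BusRd
[14] P1: store L1 := 28 | P0:I, P1:M(28), P2:I, P3:I | bus: BusRdX,Flush
[15] P0: store L3 := 95 | P0:M(95), P1:I, P2:I, P3:I | bus: BusRdX
[16] P2: store L3 := 45 | P0:I, P1:I, P2:M(45), P3:I | bus: BusRdX,Flush
[17] P2: load  L2 | P0:I, P1:I, P2:S(80), P3:I | bus: BusRd
[18] P1: store L3 := 61 | P0:I, P1:M(61), P2:I, P3:I | bus: BusRdX,Flush
[19] P0: load  L6 | P0:S(70), P1:I, P2:I, P3:I | bus: BusRd
[20] P1: store L3 := 95 | P0:I, P1:M(95), P2:I, P3:I | bus: none
[21] P1: store L1 := 20 | P0:I, P1:M(20), P2:I, P3:I | bus: none
[22] P2: load  L0 | P0:I, P1:S(60), P2:S(60), P3:S(60) | bus: BusRd
[23] P1: store L6 := 21 | P0:I, P1:M(21), P2:I, P3:I | bus: BusRdX
[24] P3: store L7 := 86 | P0:I, P1:I, P2:I, P3:M(86) | bus: BusRdX,Flush
[25] P1: store L1 := 2 | P0:I, P1:M(2), P2:I, P3:I | bus: none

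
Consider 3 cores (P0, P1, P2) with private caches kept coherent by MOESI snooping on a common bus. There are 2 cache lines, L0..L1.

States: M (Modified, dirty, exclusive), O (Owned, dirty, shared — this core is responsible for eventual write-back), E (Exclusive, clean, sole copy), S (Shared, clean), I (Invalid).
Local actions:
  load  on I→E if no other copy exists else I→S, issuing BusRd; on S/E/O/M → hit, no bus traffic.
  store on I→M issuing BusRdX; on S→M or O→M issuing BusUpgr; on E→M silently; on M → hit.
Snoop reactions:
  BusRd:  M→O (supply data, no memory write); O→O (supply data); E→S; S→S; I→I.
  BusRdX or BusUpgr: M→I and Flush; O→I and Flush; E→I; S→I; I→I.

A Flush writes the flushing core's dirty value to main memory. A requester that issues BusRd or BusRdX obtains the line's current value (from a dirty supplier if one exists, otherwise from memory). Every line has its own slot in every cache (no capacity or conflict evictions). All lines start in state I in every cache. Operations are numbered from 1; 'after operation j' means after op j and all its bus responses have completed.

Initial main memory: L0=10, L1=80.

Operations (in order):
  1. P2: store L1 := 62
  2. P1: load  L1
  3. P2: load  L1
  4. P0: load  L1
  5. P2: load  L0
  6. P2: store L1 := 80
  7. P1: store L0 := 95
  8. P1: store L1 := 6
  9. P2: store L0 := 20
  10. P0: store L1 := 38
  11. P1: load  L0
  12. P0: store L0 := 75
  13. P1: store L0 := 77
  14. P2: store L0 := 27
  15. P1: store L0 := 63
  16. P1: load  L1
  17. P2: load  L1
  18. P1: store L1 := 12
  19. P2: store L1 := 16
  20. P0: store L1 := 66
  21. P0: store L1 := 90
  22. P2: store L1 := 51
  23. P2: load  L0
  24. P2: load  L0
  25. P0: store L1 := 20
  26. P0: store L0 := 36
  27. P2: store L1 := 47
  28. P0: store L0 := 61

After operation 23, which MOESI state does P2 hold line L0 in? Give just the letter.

[1] P2: store L1 := 62 | P0:I, P1:I, P2:M(62) | bus: BusRdX
[2] P1: load  L1 | P0:I, P1:S(62), P2:O(62) | bus: BusRd
[3] P2: load  L1 | P0:I, P1:S(62), P2:O(62) | bus: none
[4] P0: load  L1 | P0:S(62), P1:S(62), P2:O(62) | bus: BusRd
[5] P2: load  L0 | P0:I, P1:I, P2:E(10) | bus: BusRd
[6] P2: store L1 := 80 | P0:I, P1:I, P2:M(80) | bus: BusUpgr
[7] P1: store L0 := 95 | P0:I, P1:M(95), P2:I | bus: BusRdX
[8] P1: store L1 := 6 | P0:I, P1:M(6), P2:I | bus: BusRdX,Flush
[9] P2: store L0 := 20 | P0:I, P1:I, P2:M(20) | bus: BusRdX,Flush
[10] P0: store L1 := 38 | P0:M(38), P1:I, P2:I | bus: BusRdX,Flush
[11] P1: load  L0 | P0:I, P1:S(20), P2:O(20) | bus: BusRd
[12] P0: store L0 := 75 | P0:M(75), P1:I, P2:I | bus: BusRdX,Flush
[13] P1: store L0 := 77 | P0:I, P1:M(77), P2:I | bus: BusRdX,Flush
[14] P2: store L0 := 27 | P0:I, P1:I, P2:M(27) | bus: BusRdX,Flush
[15] P1: store L0 := 63 | P0:I, P1:M(63), P2:I | bus: BusRdX,Flush
[16] P1: load  L1 | P0:O(38), P1:S(38), P2:I | bus: BusRd
[17] P2: load  L1 | P0:O(38), P1:S(38), P2:S(38) | bus: BusRd
[18] P1: store L1 := 12 | P0:I, P1:M(12), P2:I | bus: BusUpgr,Flush
[19] P2: store L1 := 16 | P0:I, P1:I, P2:M(16) | bus: BusRdX,Flush
[20] P0: store L1 := 66 | P0:M(66), P1:I, P2:I | bus: BusRdX,Flush
[21] P0: store L1 := 90 | P0:M(90), P1:I, P2:I | bus: none
[22] P2: store L1 := 51 | P0:I, P1:I, P2:M(51) | bus: BusRdX,Flush
[23] P2: load  L0 | P0:I, P1:O(63), P2:S(63) | bus: BusRd
[24] P2: load  L0 | P0:I, P1:O(63), P2:S(63) | bus: none
[25] P0: store L1 := 20 | P0:M(20), P1:I, P2:I | bus: BusRdX,Flush
[26] P0: store L0 := 36 | P0:M(36), P1:I, P2:I | bus: BusRdX,Flush
[27] P2: store L1 := 47 | P0:I, P1:I, P2:M(47) | bus: BusRdX,Flush
[28] P0: store L0 := 61 | P0:M(61), P1:I, P2:I | bus: none

state = S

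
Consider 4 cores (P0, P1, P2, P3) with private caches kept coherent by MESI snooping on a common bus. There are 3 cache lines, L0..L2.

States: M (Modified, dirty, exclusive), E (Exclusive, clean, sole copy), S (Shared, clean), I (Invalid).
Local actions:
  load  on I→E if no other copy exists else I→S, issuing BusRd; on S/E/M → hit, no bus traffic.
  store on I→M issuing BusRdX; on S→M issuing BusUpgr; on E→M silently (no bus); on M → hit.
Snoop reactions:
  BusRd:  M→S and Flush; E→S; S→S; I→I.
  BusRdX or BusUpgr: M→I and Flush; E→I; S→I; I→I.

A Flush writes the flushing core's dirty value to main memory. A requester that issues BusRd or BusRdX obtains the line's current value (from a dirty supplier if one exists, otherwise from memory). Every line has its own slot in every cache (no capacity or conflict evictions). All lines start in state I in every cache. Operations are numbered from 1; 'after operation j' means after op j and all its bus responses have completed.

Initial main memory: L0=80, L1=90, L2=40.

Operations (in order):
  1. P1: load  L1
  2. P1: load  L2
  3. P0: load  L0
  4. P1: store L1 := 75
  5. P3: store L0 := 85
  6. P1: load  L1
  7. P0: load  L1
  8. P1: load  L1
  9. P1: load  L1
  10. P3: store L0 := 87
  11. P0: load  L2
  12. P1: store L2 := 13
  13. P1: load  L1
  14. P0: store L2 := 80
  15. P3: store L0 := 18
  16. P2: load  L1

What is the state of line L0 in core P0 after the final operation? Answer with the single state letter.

  op1 P1: load  L1 → I/E/I/I on L1; bus BusRd; mem=90
  op2 P1: load  L2 → I/E/I/I on L2; bus BusRd; mem=40
  op3 P0: load  L0 → E/I/I/I on L0; bus BusRd; mem=80
  op4 P1: store L1 := 75 → I/M/I/I on L1; bus (none); mem=90
  op5 P3: store L0 := 85 → I/I/I/M on L0; bus BusRdX; mem=80
  op6 P1: load  L1 → I/M/I/I on L1; bus (none); mem=90
  op7 P0: load  L1 → S/S/I/I on L1; bus BusRd Flush; mem=75
  op8 P1: load  L1 → S/S/I/I on L1; bus (none); mem=75
  op9 P1: load  L1 → S/S/I/I on L1; bus (none); mem=75
  op10 P3: store L0 := 87 → I/I/I/M on L0; bus (none); mem=80
  op11 P0: load  L2 → S/S/I/I on L2; bus BusRd; mem=40
  op12 P1: store L2 := 13 → I/M/I/I on L2; bus BusUpgr; mem=40
  op13 P1: load  L1 → S/S/I/I on L1; bus (none); mem=75
  op14 P0: store L2 := 80 → M/I/I/I on L2; bus BusRdX Flush; mem=13
  op15 P3: store L0 := 18 → I/I/I/M on L0; bus (none); mem=80
  op16 P2: load  L1 → S/S/S/I on L1; bus BusRd; mem=75

state = I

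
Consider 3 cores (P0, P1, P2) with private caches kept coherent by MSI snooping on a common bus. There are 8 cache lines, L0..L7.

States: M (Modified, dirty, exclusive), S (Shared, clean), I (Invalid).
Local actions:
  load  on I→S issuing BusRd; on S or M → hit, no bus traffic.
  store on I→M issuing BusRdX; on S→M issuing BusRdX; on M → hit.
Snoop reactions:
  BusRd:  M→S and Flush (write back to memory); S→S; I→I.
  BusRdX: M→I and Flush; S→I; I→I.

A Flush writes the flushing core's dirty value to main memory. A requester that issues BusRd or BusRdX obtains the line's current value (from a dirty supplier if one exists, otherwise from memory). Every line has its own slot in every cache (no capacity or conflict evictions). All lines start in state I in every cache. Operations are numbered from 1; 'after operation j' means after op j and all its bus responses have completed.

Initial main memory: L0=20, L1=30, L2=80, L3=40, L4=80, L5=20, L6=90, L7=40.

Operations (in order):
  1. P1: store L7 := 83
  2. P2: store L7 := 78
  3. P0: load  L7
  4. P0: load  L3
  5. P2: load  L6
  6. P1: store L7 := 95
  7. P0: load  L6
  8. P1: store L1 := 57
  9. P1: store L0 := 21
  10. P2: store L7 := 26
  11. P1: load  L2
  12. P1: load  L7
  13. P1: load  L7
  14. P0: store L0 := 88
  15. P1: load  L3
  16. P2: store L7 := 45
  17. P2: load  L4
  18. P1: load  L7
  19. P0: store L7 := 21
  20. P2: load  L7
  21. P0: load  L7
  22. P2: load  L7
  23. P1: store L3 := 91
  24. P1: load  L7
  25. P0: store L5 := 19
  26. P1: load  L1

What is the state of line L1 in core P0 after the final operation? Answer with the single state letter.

step 1: P1: store L7 := 83  ⟶  IMI  (L7)  txn=BusRdX  M[L7]=40
step 2: P2: store L7 := 78  ⟶  IIM  (L7)  txn=BusRdX+Flush  M[L7]=83
step 3: P0: load  L7  ⟶  SIS  (L7)  txn=BusRd+Flush  M[L7]=78
step 4: P0: load  L3  ⟶  SII  (L3)  txn=BusRd  M[L3]=40
step 5: P2: load  L6  ⟶  IIS  (L6)  txn=BusRd  M[L6]=90
step 6: P1: store L7 := 95  ⟶  IMI  (L7)  txn=BusRdX  M[L7]=78
step 7: P0: load  L6  ⟶  SIS  (L6)  txn=BusRd  M[L6]=90
step 8: P1: store L1 := 57  ⟶  IMI  (L1)  txn=BusRdX  M[L1]=30
step 9: P1: store L0 := 21  ⟶  IMI  (L0)  txn=BusRdX  M[L0]=20
step 10: P2: store L7 := 26  ⟶  IIM  (L7)  txn=BusRdX+Flush  M[L7]=95
step 11: P1: load  L2  ⟶  ISI  (L2)  txn=BusRd  M[L2]=80
step 12: P1: load  L7  ⟶  ISS  (L7)  txn=BusRd+Flush  M[L7]=26
step 13: P1: load  L7  ⟶  ISS  (L7)  txn=∅  M[L7]=26
step 14: P0: store L0 := 88  ⟶  MII  (L0)  txn=BusRdX+Flush  M[L0]=21
step 15: P1: load  L3  ⟶  SSI  (L3)  txn=BusRd  M[L3]=40
step 16: P2: store L7 := 45  ⟶  IIM  (L7)  txn=BusRdX  M[L7]=26
step 17: P2: load  L4  ⟶  IIS  (L4)  txn=BusRd  M[L4]=80
step 18: P1: load  L7  ⟶  ISS  (L7)  txn=BusRd+Flush  M[L7]=45
step 19: P0: store L7 := 21  ⟶  MII  (L7)  txn=BusRdX  M[L7]=45
step 20: P2: load  L7  ⟶  SIS  (L7)  txn=BusRd+Flush  M[L7]=21
step 21: P0: load  L7  ⟶  SIS  (L7)  txn=∅  M[L7]=21
step 22: P2: load  L7  ⟶  SIS  (L7)  txn=∅  M[L7]=21
step 23: P1: store L3 := 91  ⟶  IMI  (L3)  txn=BusRdX  M[L3]=40
step 24: P1: load  L7  ⟶  SSS  (L7)  txn=BusRd  M[L7]=21
step 25: P0: store L5 := 19  ⟶  MII  (L5)  txn=BusRdX  M[L5]=20
step 26: P1: load  L1  ⟶  IMI  (L1)  txn=∅  M[L1]=30

state = I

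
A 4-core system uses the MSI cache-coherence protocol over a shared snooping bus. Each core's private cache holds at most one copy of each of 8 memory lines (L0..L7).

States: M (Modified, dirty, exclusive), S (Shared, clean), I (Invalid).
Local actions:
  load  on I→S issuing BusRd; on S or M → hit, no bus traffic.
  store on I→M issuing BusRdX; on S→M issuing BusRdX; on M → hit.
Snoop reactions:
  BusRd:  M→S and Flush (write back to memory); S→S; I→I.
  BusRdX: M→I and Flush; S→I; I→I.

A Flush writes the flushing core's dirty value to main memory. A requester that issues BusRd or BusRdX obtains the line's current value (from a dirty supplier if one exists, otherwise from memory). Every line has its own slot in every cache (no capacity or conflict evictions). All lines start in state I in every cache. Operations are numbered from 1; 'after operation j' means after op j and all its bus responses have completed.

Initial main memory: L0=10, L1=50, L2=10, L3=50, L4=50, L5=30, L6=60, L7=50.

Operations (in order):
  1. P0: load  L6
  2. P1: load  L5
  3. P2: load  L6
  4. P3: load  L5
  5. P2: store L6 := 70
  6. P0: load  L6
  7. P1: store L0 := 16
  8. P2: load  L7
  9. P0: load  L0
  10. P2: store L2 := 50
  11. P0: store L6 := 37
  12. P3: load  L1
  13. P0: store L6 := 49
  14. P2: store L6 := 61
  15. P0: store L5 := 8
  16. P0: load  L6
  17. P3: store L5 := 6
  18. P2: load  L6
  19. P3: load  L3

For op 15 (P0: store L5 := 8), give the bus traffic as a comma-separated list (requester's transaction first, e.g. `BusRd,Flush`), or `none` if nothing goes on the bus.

1. P0: load  L6  bus=[BusRd]  L6: P0=S P1=I P2=I P3=I  mem[L6]=60
2. P1: load  L5  bus=[BusRd]  L5: P0=I P1=S P2=I P3=I  mem[L5]=30
3. P2: load  L6  bus=[BusRd]  L6: P0=S P1=I P2=S P3=I  mem[L6]=60
4. P3: load  L5  bus=[BusRd]  L5: P0=I P1=S P2=I P3=S  mem[L5]=30
5. P2: store L6 := 70  bus=[BusRdX]  L6: P0=I P1=I P2=M P3=I  mem[L6]=60
6. P0: load  L6  bus=[BusRd,Flush]  L6: P0=S P1=I P2=S P3=I  mem[L6]=70
7. P1: store L0 := 16  bus=[BusRdX]  L0: P0=I P1=M P2=I P3=I  mem[L0]=10
8. P2: load  L7  bus=[BusRd]  L7: P0=I P1=I P2=S P3=I  mem[L7]=50
9. P0: load  L0  bus=[BusRd,Flush]  L0: P0=S P1=S P2=I P3=I  mem[L0]=16
10. P2: store L2 := 50  bus=[BusRdX]  L2: P0=I P1=I P2=M P3=I  mem[L2]=10
11. P0: store L6 := 37  bus=[BusRdX]  L6: P0=M P1=I P2=I P3=I  mem[L6]=70
12. P3: load  L1  bus=[BusRd]  L1: P0=I P1=I P2=I P3=S  mem[L1]=50
13. P0: store L6 := 49  bus=[-]  L6: P0=M P1=I P2=I P3=I  mem[L6]=70
14. P2: store L6 := 61  bus=[BusRdX,Flush]  L6: P0=I P1=I P2=M P3=I  mem[L6]=49
15. P0: store L5 := 8  bus=[BusRdX]  L5: P0=M P1=I P2=I P3=I  mem[L5]=30
16. P0: load  L6  bus=[BusRd,Flush]  L6: P0=S P1=I P2=S P3=I  mem[L6]=61
17. P3: store L5 := 6  bus=[BusRdX,Flush]  L5: P0=I P1=I P2=I P3=M  mem[L5]=8
18. P2: load  L6  bus=[-]  L6: P0=S P1=I P2=S P3=I  mem[L6]=61
19. P3: load  L3  bus=[BusRd]  L3: P0=I P1=I P2=I P3=S  mem[L3]=50

bus = BusRdX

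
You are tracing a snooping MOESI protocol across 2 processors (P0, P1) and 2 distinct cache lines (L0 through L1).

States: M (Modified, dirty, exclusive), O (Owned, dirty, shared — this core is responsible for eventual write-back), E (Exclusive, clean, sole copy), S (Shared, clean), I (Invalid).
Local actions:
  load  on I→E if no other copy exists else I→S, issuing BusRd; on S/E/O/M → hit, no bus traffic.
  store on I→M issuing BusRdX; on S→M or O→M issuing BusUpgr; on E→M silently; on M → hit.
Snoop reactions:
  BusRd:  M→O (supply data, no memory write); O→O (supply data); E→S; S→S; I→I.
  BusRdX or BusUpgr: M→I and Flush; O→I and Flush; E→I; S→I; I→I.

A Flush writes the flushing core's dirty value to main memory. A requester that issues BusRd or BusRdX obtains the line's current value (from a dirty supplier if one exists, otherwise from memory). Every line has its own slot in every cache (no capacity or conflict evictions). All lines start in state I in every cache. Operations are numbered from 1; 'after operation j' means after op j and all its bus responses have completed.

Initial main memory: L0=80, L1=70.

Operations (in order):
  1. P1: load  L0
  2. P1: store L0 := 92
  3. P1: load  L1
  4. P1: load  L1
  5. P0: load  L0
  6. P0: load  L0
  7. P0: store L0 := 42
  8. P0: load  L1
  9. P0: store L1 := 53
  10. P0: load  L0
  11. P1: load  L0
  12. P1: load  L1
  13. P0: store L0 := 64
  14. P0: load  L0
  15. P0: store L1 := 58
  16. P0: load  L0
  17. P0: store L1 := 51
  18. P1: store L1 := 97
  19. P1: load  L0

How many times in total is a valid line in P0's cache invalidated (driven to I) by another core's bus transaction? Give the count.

  op1 P1: load  L0 → I/E on L0; bus BusRd; mem=80
  op2 P1: store L0 := 92 → I/M on L0; bus (none); mem=80
  op3 P1: load  L1 → I/E on L1; bus BusRd; mem=70
  op4 P1: load  L1 → I/E on L1; bus (none); mem=70
  op5 P0: load  L0 → S/O on L0; bus BusRd; mem=80
  op6 P0: load  L0 → S/O on L0; bus (none); mem=80
  op7 P0: store L0 := 42 → M/I on L0; bus BusUpgr Flush; mem=92
  op8 P0: load  L1 → S/S on L1; bus BusRd; mem=70
  op9 P0: store L1 := 53 → M/I on L1; bus BusUpgr; mem=70
  op10 P0: load  L0 → M/I on L0; bus (none); mem=92
  op11 P1: load  L0 → O/S on L0; bus BusRd; mem=92
  op12 P1: load  L1 → O/S on L1; bus BusRd; mem=70
  op13 P0: store L0 := 64 → M/I on L0; bus BusUpgr; mem=92
  op14 P0: load  L0 → M/I on L0; bus (none); mem=92
  op15 P0: store L1 := 58 → M/I on L1; bus BusUpgr; mem=70
  op16 P0: load  L0 → M/I on L0; bus (none); mem=92
  op17 P0: store L1 := 51 → M/I on L1; bus (none); mem=70
  op18 P1: store L1 := 97 → I/M on L1; bus BusRdX Flush; mem=51
  op19 P1: load  L0 → O/S on L0; bus BusRd; mem=92

invalidations = 1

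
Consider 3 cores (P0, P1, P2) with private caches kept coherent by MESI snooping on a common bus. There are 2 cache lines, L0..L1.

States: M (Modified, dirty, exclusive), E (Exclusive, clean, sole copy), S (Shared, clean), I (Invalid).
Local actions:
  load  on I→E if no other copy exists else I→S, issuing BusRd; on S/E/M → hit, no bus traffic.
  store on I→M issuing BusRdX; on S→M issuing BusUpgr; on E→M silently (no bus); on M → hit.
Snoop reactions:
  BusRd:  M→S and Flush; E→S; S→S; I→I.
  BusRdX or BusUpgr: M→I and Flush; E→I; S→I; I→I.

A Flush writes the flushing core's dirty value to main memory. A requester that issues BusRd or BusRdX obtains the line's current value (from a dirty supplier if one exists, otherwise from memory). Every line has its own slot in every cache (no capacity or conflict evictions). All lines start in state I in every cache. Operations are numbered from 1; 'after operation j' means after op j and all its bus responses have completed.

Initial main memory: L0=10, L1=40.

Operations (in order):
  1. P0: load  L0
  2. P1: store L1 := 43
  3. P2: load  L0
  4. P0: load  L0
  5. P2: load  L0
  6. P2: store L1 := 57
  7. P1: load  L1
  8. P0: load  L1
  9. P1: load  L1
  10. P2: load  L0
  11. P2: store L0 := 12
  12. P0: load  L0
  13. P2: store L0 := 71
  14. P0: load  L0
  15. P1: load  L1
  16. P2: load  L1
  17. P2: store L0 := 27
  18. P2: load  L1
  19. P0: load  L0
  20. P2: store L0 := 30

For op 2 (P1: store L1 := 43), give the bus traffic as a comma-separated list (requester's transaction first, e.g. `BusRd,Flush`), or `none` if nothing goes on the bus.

bus = BusRdX

  op1 P0: load  L0 → E/I/I on L0; bus BusRd; mem=10
  op2 P1: store L1 := 43 → I/M/I on L1; bus BusRdX; mem=40
  op3 P2: load  L0 → S/I/S on L0; bus BusRd; mem=10
  op4 P0: load  L0 → S/I/S on L0; bus (none); mem=10
  op5 P2: load  L0 → S/I/S on L0; bus (none); mem=10
  op6 P2: store L1 := 57 → I/I/M on L1; bus BusRdX Flush; mem=43
  op7 P1: load  L1 → I/S/S on L1; bus BusRd Flush; mem=57
  op8 P0: load  L1 → S/S/S on L1; bus BusRd; mem=57
  op9 P1: load  L1 → S/S/S on L1; bus (none); mem=57
  op10 P2: load  L0 → S/I/S on L0; bus (none); mem=10
  op11 P2: store L0 := 12 → I/I/M on L0; bus BusUpgr; mem=10
  op12 P0: load  L0 → S/I/S on L0; bus BusRd Flush; mem=12
  op13 P2: store L0 := 71 → I/I/M on L0; bus BusUpgr; mem=12
  op14 P0: load  L0 → S/I/S on L0; bus BusRd Flush; mem=71
  op15 P1: load  L1 → S/S/S on L1; bus (none); mem=57
  op16 P2: load  L1 → S/S/S on L1; bus (none); mem=57
  op17 P2: store L0 := 27 → I/I/M on L0; bus BusUpgr; mem=71
  op18 P2: load  L1 → S/S/S on L1; bus (none); mem=57
  op19 P0: load  L0 → S/I/S on L0; bus BusRd Flush; mem=27
  op20 P2: store L0 := 30 → I/I/M on L0; bus BusUpgr; mem=27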